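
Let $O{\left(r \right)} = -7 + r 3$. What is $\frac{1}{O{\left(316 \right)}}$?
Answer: $\frac{1}{941} \approx 0.0010627$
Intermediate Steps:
$O{\left(r \right)} = -7 + 3 r$
$\frac{1}{O{\left(316 \right)}} = \frac{1}{-7 + 3 \cdot 316} = \frac{1}{-7 + 948} = \frac{1}{941}$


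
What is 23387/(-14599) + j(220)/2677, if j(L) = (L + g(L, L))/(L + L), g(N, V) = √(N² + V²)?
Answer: -9630723/6012542 + √2/5354 ≈ -1.6015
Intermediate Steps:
j(L) = (L + √2*√(L²))/(2*L) (j(L) = (L + √(L² + L²))/(L + L) = (L + √(2*L²))/((2*L)) = (L + √2*√(L²))*(1/(2*L)) = (L + √2*√(L²))/(2*L))
23387/(-14599) + j(220)/2677 = 23387/(-14599) + ((½)*(220 + √2*√(220²))/220)/2677 = 23387*(-1/14599) + ((½)*(1/220)*(220 + √2*√48400))*(1/2677) = -1799/1123 + ((½)*(1/220)*(220 + √2*220))*(1/2677) = -1799/1123 + ((½)*(1/220)*(220 + 220*√2))*(1/2677) = -1799/1123 + (½ + √2/2)*(1/2677) = -1799/1123 + (1/5354 + √2/5354) = -9630723/6012542 + √2/5354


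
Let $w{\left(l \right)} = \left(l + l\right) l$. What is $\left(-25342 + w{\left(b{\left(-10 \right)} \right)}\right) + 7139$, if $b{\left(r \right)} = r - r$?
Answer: $-18203$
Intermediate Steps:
$b{\left(r \right)} = 0$
$w{\left(l \right)} = 2 l^{2}$ ($w{\left(l \right)} = 2 l l = 2 l^{2}$)
$\left(-25342 + w{\left(b{\left(-10 \right)} \right)}\right) + 7139 = \left(-25342 + 2 \cdot 0^{2}\right) + 7139 = \left(-25342 + 2 \cdot 0\right) + 7139 = \left(-25342 + 0\right) + 7139 = -25342 + 7139 = -18203$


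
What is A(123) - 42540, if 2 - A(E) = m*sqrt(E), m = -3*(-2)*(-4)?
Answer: -42538 + 24*sqrt(123) ≈ -42272.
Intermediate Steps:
m = -24 (m = 6*(-4) = -24)
A(E) = 2 + 24*sqrt(E) (A(E) = 2 - (-24)*sqrt(E) = 2 + 24*sqrt(E))
A(123) - 42540 = (2 + 24*sqrt(123)) - 42540 = -42538 + 24*sqrt(123)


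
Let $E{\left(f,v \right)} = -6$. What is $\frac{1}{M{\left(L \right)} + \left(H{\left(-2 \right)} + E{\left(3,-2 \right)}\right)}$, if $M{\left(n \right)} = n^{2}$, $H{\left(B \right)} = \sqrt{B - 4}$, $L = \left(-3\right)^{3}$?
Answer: $\frac{241}{174245} - \frac{i \sqrt{6}}{522735} \approx 0.0013831 - 4.6859 \cdot 10^{-6} i$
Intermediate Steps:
$L = -27$
$H{\left(B \right)} = \sqrt{-4 + B}$
$\frac{1}{M{\left(L \right)} + \left(H{\left(-2 \right)} + E{\left(3,-2 \right)}\right)} = \frac{1}{\left(-27\right)^{2} - \left(6 - \sqrt{-4 - 2}\right)} = \frac{1}{729 - \left(6 - \sqrt{-6}\right)} = \frac{1}{729 - \left(6 - i \sqrt{6}\right)} = \frac{1}{723 + i \sqrt{6}}$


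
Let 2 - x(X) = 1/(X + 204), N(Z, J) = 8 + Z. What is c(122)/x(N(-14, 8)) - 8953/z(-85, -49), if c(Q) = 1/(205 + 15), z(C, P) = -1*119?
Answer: 5052203/67150 ≈ 75.238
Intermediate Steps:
x(X) = 2 - 1/(204 + X) (x(X) = 2 - 1/(X + 204) = 2 - 1/(204 + X))
z(C, P) = -119
c(Q) = 1/220
c(122)/x(N(-14, 8)) - 8953/z(-85, -49) = 1/(220*(((407 + 2*(8 - 14))/(204 + (8 - 14))))) - 8953/(-119) = 1/(220*(((407 + 2*(-6))/(204 - 6)))) - 8953*(-1/119) = 1/(220*(((407 - 12)/198))) + 1279/17 = 1/(220*(((1/198)*395))) + 1279/17 = 1/(220*(395/198)) + 1279/17 = (1/220)*(198/395) + 1279/17 = 9/3950 + 1279/17 = 5052203/67150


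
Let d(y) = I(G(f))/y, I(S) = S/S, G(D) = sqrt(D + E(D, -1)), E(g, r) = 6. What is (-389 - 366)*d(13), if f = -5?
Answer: -755/13 ≈ -58.077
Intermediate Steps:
G(D) = sqrt(6 + D) (G(D) = sqrt(D + 6) = sqrt(6 + D))
I(S) = 1
d(y) = 1/y
(-389 - 366)*d(13) = (-389 - 366)/13 = -755*1/13 = -755/13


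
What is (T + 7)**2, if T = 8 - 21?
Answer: 36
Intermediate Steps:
T = -13
(T + 7)**2 = (-13 + 7)**2 = (-6)**2 = 36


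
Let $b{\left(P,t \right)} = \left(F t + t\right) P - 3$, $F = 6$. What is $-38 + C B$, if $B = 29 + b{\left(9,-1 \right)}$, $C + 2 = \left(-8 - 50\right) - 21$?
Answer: $2959$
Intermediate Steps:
$C = -81$ ($C = -2 - 79 = -81$)
$b{\left(P,t \right)} = -3 + 7 P t$ ($b{\left(P,t \right)} = \left(6 t + t\right) P - 3 = 7 t P - 3 = 7 P t - 3 = -3 + 7 P t$)
$B = -37$ ($B = 29 + \left(-3 + 7 \cdot 9 \left(-1\right)\right) = 29 - 66 = -37$)
$-38 + C B = -38 - -2997 = -38 + 2997 = 2959$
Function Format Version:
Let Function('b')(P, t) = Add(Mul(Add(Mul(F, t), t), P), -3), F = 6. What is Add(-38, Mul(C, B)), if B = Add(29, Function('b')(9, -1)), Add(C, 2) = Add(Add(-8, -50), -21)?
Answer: 2959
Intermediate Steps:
C = -81 (C = Add(-2, Add(Add(-8, -50), -21)) = Add(-2, Add(-58, -21)) = Add(-2, -79) = -81)
Function('b')(P, t) = Add(-3, Mul(7, P, t)) (Function('b')(P, t) = Add(Mul(Add(Mul(6, t), t), P), -3) = Add(Mul(Mul(7, t), P), -3) = Add(Mul(7, P, t), -3) = Add(-3, Mul(7, P, t)))
B = -37 (B = Add(29, Add(-3, Mul(7, 9, -1))) = Add(29, Add(-3, -63)) = Add(29, -66) = -37)
Add(-38, Mul(C, B)) = Add(-38, Mul(-81, -37)) = Add(-38, 2997) = 2959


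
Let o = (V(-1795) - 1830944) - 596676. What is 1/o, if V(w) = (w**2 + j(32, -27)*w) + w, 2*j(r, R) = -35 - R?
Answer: 1/799790 ≈ 1.2503e-6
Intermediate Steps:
j(r, R) = -35/2 - R/2 (j(r, R) = (-35 - R)/2 = -35/2 - R/2)
V(w) = w**2 - 3*w (V(w) = (w**2 + (-35/2 - 1/2*(-27))*w) + w = (w**2 + (-35/2 + 27/2)*w) + w = (w**2 - 4*w) + w = w**2 - 3*w)
o = 799790 (o = (-1795*(-3 - 1795) - 1830944) - 596676 = (-1795*(-1798) - 1830944) - 596676 = (3227410 - 1830944) - 596676 = 1396466 - 596676 = 799790)
1/o = 1/799790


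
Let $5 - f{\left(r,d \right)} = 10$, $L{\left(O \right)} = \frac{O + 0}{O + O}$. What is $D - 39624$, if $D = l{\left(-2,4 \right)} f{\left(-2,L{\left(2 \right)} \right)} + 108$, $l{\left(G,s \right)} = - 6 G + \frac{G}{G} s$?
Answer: $-39596$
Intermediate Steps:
$L{\left(O \right)} = \frac{1}{2}$ ($L{\left(O \right)} = \frac{O}{2 O} = O \frac{1}{2 O} = \frac{1}{2}$)
$f{\left(r,d \right)} = -5$ ($f{\left(r,d \right)} = 5 - 10 = -5$)
$l{\left(G,s \right)} = s - 6 G$ ($l{\left(G,s \right)} = - 6 G + 1 s = - 6 G + s = s - 6 G$)
$D = 28$ ($D = \left(4 - -12\right) \left(-5\right) + 108 = \left(4 + 12\right) \left(-5\right) + 108 = 16 \left(-5\right) + 108 = -80 + 108 = 28$)
$D - 39624 = 28 - 39624 = -39596$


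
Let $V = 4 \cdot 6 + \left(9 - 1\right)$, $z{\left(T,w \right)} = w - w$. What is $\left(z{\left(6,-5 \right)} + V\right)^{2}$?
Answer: $1024$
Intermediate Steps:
$z{\left(T,w \right)} = 0$
$V = 32$ ($V = 24 + 8 = 32$)
$\left(z{\left(6,-5 \right)} + V\right)^{2} = \left(0 + 32\right)^{2} = 32^{2} = 1024$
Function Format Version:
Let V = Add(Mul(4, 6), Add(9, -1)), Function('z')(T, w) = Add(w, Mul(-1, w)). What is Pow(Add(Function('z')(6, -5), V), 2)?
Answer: 1024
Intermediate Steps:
Function('z')(T, w) = 0
V = 32 (V = Add(24, 8) = 32)
Pow(Add(Function('z')(6, -5), V), 2) = Pow(Add(0, 32), 2) = Pow(32, 2) = 1024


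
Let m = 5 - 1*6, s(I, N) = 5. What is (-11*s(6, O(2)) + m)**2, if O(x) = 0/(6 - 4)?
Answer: 3136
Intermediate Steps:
O(x) = 0 (O(x) = 0/2 = 0*(1/2) = 0)
m = -1 (m = 5 - 6 = -1)
(-11*s(6, O(2)) + m)**2 = (-11*5 - 1)**2 = (-55 - 1)**2 = (-56)**2 = 3136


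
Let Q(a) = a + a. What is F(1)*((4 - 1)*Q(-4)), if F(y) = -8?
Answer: 192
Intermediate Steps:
Q(a) = 2*a
F(1)*((4 - 1)*Q(-4)) = -8*(4 - 1)*2*(-4) = -24*(-8) = -8*(-24) = 192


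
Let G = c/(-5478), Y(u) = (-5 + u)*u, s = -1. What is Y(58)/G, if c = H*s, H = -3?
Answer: -5613124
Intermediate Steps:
c = 3 (c = -3*(-1) = 3)
Y(u) = u*(-5 + u)
G = -1/1826 (G = 3/(-5478) = 3*(-1/5478) = -1/1826 ≈ -0.00054764)
Y(58)/G = (58*(-5 + 58))/(-1/1826) = (58*53)*(-1826) = 3074*(-1826) = -5613124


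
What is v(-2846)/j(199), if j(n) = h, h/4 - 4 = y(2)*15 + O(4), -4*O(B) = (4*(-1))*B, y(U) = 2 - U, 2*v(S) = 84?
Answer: 21/16 ≈ 1.3125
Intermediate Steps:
v(S) = 42 (v(S) = (½)*84 = 42)
O(B) = B (O(B) = -4*(-1)*B/4 = -(-1)*B = B)
h = 32 (h = 16 + 4*((2 - 1*2)*15 + 4) = 16 + 4*((2 - 2)*15 + 4) = 16 + 4*(0*15 + 4) = 16 + 4*(0 + 4) = 16 + 4*4 = 16 + 16 = 32)
j(n) = 32
v(-2846)/j(199) = 42/32 = 42*(1/32) = 21/16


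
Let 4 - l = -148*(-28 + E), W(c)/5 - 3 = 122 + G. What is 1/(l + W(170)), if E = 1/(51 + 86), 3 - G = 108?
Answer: -137/553332 ≈ -0.00024759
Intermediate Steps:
G = -105 (G = 3 - 1*108 = 3 - 108 = -105)
E = 1/137 ≈ 0.0072993
W(c) = 100 (W(c) = 15 + 5*(122 - 105) = 15 + 5*17 = 15 + 85 = 100)
l = -567032/137 (l = 4 - (-148)*(-28 + 1/137) = 4 - (-148)*(-3835)/137 = 4 - 1*567580/137 = 4 - 567580/137 = -567032/137 ≈ -4138.9)
1/(l + W(170)) = 1/(-567032/137 + 100) = 1/(-553332/137) = -137/553332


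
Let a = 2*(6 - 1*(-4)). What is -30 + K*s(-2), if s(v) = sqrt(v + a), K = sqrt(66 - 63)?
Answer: -30 + 3*sqrt(6) ≈ -22.652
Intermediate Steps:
K = sqrt(3) ≈ 1.7320
a = 20 (a = 2*(6 + 4) = 2*10 = 20)
s(v) = sqrt(20 + v) (s(v) = sqrt(v + 20) = sqrt(20 + v))
-30 + K*s(-2) = -30 + sqrt(3)*sqrt(20 - 2) = -30 + sqrt(3)*sqrt(18) = -30 + sqrt(3)*(3*sqrt(2)) = -30 + 3*sqrt(6)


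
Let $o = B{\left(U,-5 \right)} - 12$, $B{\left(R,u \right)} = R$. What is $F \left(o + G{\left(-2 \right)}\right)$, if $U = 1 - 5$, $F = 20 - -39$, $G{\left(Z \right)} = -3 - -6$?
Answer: $-767$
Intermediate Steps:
$G{\left(Z \right)} = 3$ ($G{\left(Z \right)} = -3 + 6 = 3$)
$F = 59$ ($F = 20 + 39 = 59$)
$U = -4$
$o = -16$ ($o = -4 - 12 = -16$)
$F \left(o + G{\left(-2 \right)}\right) = 59 \left(-16 + 3\right) = 59 \left(-13\right) = -767$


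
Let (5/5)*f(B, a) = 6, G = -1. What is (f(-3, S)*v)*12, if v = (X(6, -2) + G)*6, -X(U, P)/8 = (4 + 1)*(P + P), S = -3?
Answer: 68688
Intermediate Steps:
X(U, P) = -80*P (X(U, P) = -8*(4 + 1)*(P + P) = -40*2*P = -80*P)
f(B, a) = 6
v = 954 (v = (-80*(-2) - 1)*6 = (160 - 1)*6 = 159*6 = 954)
(f(-3, S)*v)*12 = (6*954)*12 = 5724*12 = 68688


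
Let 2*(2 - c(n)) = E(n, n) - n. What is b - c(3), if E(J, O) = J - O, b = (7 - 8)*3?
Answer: -13/2 ≈ -6.5000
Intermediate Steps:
b = -3 (b = -1*3 = -3)
c(n) = 2 + n/2 (c(n) = 2 - ((n - n) - n)/2 = 2 - (0 - n)/2 = 2 - (-1)*n/2 = 2 + n/2)
b - c(3) = -3 - (2 + (½)*3) = -3 - (2 + 3/2) = -3 - 1*7/2 = -3 - 7/2 = -13/2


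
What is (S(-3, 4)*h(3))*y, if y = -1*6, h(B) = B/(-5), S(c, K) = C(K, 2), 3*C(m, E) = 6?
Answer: 36/5 ≈ 7.2000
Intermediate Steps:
C(m, E) = 2 (C(m, E) = (1/3)*6 = 2)
S(c, K) = 2
h(B) = -B/5 (h(B) = B*(-1/5) = -B/5)
y = -6
(S(-3, 4)*h(3))*y = (2*(-1/5*3))*(-6) = (2*(-3/5))*(-6) = -6/5*(-6) = 36/5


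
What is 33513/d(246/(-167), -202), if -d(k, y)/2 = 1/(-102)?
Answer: 1709163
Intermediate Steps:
d(k, y) = 1/51 (d(k, y) = -2/(-102) = -2*(-1/102) = 1/51)
33513/d(246/(-167), -202) = 33513/(1/51) = 33513*51 = 1709163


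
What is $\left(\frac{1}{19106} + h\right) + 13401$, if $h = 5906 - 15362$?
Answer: $\frac{75373171}{19106} \approx 3945.0$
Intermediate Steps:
$h = -9456$ ($h = 5906 - 15362 = -9456$)
$\left(\frac{1}{19106} + h\right) + 13401 = \left(\frac{1}{19106} - 9456\right) + 13401 = - \frac{180666335}{19106} + 13401 = \frac{75373171}{19106}$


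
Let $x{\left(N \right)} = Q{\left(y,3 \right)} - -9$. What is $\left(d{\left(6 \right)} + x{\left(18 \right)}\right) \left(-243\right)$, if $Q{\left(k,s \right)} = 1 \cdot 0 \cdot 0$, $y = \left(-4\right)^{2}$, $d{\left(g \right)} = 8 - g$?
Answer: $-2673$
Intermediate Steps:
$y = 16$
$Q{\left(k,s \right)} = 0$ ($Q{\left(k,s \right)} = 0 \cdot 0 = 0$)
$x{\left(N \right)} = 9$ ($x{\left(N \right)} = 0 - -9 = 0 + 9 = 9$)
$\left(d{\left(6 \right)} + x{\left(18 \right)}\right) \left(-243\right) = \left(\left(8 - 6\right) + 9\right) \left(-243\right) = \left(2 + 9\right) \left(-243\right) = 11 \left(-243\right) = -2673$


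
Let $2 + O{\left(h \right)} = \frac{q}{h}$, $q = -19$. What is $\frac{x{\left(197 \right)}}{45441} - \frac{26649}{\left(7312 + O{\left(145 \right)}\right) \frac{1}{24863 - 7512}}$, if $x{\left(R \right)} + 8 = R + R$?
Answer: $- \frac{3046640778203689}{48164324571} \approx -63255.0$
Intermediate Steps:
$O{\left(h \right)} = -2 - \frac{19}{h}$
$x{\left(R \right)} = -8 + 2 R$ ($x{\left(R \right)} = -8 + \left(R + R\right) = -8 + 2 R$)
$\frac{x{\left(197 \right)}}{45441} - \frac{26649}{\left(7312 + O{\left(145 \right)}\right) \frac{1}{24863 - 7512}} = \frac{-8 + 2 \cdot 197}{45441} - \frac{26649}{\left(7312 - \left(2 + \frac{19}{145}\right)\right) \frac{1}{24863 - 7512}} = \left(-8 + 394\right) \frac{1}{45441} - \frac{26649}{\left(7312 - \frac{309}{145}\right) \frac{1}{17351}} = 386 \cdot \frac{1}{45441} - \frac{26649}{\left(7312 - \frac{309}{145}\right) \frac{1}{17351}} = \frac{386}{45441} - \frac{26649}{\left(7312 - \frac{309}{145}\right) \frac{1}{17351}} = \frac{386}{45441} - \frac{26649}{\frac{1059931}{145} \cdot \frac{1}{17351}} = \frac{386}{45441} - \frac{26649}{\frac{1059931}{2515895}} = \frac{386}{45441} - \frac{67046085855}{1059931} = - \frac{3046640778203689}{48164324571}$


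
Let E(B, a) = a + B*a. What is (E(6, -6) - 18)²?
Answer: 3600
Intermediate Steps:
(E(6, -6) - 18)² = (-6*(1 + 6) - 18)² = (-6*7 - 18)² = (-42 - 18)² = (-60)² = 3600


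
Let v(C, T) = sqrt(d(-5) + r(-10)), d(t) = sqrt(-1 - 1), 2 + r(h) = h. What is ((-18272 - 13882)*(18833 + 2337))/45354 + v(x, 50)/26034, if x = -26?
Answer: -113450030/7559 + sqrt(-12 + I*sqrt(2))/26034 ≈ -15009.0 + 0.00013329*I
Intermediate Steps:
r(h) = -2 + h
d(t) = I*sqrt(2) (d(t) = sqrt(-2) = I*sqrt(2))
v(C, T) = sqrt(-12 + I*sqrt(2)) (v(C, T) = sqrt(I*sqrt(2) + (-2 - 10)) = sqrt(I*sqrt(2) - 12) = sqrt(-12 + I*sqrt(2)))
((-18272 - 13882)*(18833 + 2337))/45354 + v(x, 50)/26034 = ((-18272 - 13882)*(18833 + 2337))/45354 + sqrt(-12 + I*sqrt(2))/26034 = -32154*21170*(1/45354) + sqrt(-12 + I*sqrt(2))*(1/26034) = -680700180*1/45354 + sqrt(-12 + I*sqrt(2))/26034 = -113450030/7559 + sqrt(-12 + I*sqrt(2))/26034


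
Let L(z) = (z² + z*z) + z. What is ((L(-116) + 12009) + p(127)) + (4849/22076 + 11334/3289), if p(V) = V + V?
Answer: 2836260623621/72607964 ≈ 39063.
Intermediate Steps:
p(V) = 2*V
L(z) = z + 2*z² (L(z) = (z² + z²) + z = 2*z² + z = z + 2*z²)
((L(-116) + 12009) + p(127)) + (4849/22076 + 11334/3289) = ((-116*(1 + 2*(-116)) + 12009) + 2*127) + (4849/22076 + 11334/3289) = ((-116*(1 - 232) + 12009) + 254) + (4849*(1/22076) + 11334*(1/3289)) = ((-116*(-231) + 12009) + 254) + (4849/22076 + 11334/3289) = ((26796 + 12009) + 254) + 266157745/72607964 = (38805 + 254) + 266157745/72607964 = 39059 + 266157745/72607964 = 2836260623621/72607964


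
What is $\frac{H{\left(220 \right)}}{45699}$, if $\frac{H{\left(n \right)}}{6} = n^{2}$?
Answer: $\frac{96800}{15233} \approx 6.3546$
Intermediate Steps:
$H{\left(n \right)} = 6 n^{2}$
$\frac{H{\left(220 \right)}}{45699} = \frac{6 \cdot 220^{2}}{45699} = 6 \cdot 48400 \cdot \frac{1}{45699} = 290400 \cdot \frac{1}{45699} = \frac{96800}{15233}$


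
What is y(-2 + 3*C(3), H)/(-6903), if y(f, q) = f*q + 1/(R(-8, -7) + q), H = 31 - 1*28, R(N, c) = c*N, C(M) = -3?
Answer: 1946/407277 ≈ 0.0047781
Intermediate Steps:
R(N, c) = N*c
H = 3 (H = 31 - 28 = 3)
y(f, q) = 1/(56 + q) + f*q (y(f, q) = f*q + 1/(-8*(-7) + q) = f*q + 1/(56 + q) = 1/(56 + q) + f*q)
y(-2 + 3*C(3), H)/(-6903) = ((1 + (-2 + 3*(-3))*3**2 + 56*(-2 + 3*(-3))*3)/(56 + 3))/(-6903) = ((1 + (-2 - 9)*9 + 56*(-2 - 9)*3)/59)*(-1/6903) = ((1 - 11*9 + 56*(-11)*3)/59)*(-1/6903) = ((1 - 99 - 1848)/59)*(-1/6903) = ((1/59)*(-1946))*(-1/6903) = -1946/59*(-1/6903) = 1946/407277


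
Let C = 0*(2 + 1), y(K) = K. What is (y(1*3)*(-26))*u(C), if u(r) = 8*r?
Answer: 0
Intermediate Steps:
C = 0 (C = 0*3 = 0)
(y(1*3)*(-26))*u(C) = ((1*3)*(-26))*(8*0) = (3*(-26))*0 = -78*0 = 0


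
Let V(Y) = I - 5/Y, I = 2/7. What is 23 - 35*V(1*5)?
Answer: 48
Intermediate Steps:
I = 2/7 (I = 2*(⅐) = 2/7 ≈ 0.28571)
V(Y) = 2/7 - 5/Y
23 - 35*V(1*5) = 23 - 35*(2/7 - 5/(1*5)) = 23 - 35*(2/7 - 5/5) = 23 - 35*(2/7 - 5*⅕) = 23 - 35*(2/7 - 1) = 23 - 35*(-5/7) = 23 + 25 = 48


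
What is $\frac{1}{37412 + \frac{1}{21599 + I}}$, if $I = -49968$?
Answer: $\frac{28369}{1061341027} \approx 2.6729 \cdot 10^{-5}$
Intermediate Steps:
$\frac{1}{37412 + \frac{1}{21599 + I}} = \frac{1}{37412 + \frac{1}{21599 - 49968}} = \frac{1}{37412 + \frac{1}{-28369}} = \frac{1}{37412 - \frac{1}{28369}} = \frac{1}{\frac{1061341027}{28369}} = \frac{28369}{1061341027}$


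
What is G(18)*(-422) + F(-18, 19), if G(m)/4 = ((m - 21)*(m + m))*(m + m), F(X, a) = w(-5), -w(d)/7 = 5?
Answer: 6562909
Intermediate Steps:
w(d) = -35 (w(d) = -7*5 = -35)
F(X, a) = -35
G(m) = 16*m**2*(-21 + m) (G(m) = 4*(((m - 21)*(m + m))*(m + m)) = 4*(((-21 + m)*(2*m))*(2*m)) = 4*((2*m*(-21 + m))*(2*m)) = 4*(4*m**2*(-21 + m)) = 16*m**2*(-21 + m))
G(18)*(-422) + F(-18, 19) = (16*18**2*(-21 + 18))*(-422) - 35 = (16*324*(-3))*(-422) - 35 = -15552*(-422) - 35 = 6562944 - 35 = 6562909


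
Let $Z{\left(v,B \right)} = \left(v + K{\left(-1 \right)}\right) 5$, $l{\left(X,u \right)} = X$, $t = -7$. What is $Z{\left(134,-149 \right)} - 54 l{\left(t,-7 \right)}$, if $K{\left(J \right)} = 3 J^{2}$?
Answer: $1063$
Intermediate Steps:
$Z{\left(v,B \right)} = 15 + 5 v$ ($Z{\left(v,B \right)} = \left(v + 3 \left(-1\right)^{2}\right) 5 = \left(v + 3 \cdot 1\right) 5 = \left(v + 3\right) 5 = \left(3 + v\right) 5 = 15 + 5 v$)
$Z{\left(134,-149 \right)} - 54 l{\left(t,-7 \right)} = \left(15 + 5 \cdot 134\right) - -378 = \left(15 + 670\right) + 378 = 685 + 378 = 1063$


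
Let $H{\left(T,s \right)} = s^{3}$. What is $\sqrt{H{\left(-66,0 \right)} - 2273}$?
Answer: $i \sqrt{2273} \approx 47.676 i$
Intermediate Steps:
$\sqrt{H{\left(-66,0 \right)} - 2273} = \sqrt{0^{3} - 2273} = \sqrt{0 - 2273} = \sqrt{-2273} = i \sqrt{2273}$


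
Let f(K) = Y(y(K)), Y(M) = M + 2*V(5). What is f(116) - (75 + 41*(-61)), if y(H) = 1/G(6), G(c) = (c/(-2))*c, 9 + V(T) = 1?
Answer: 43379/18 ≈ 2409.9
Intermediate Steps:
V(T) = -8 (V(T) = -9 + 1 = -8)
G(c) = -c²/2 (G(c) = (c*(-½))*c = (-c/2)*c = -c²/2)
y(H) = -1/18 (y(H) = 1/(-½*6²) = 1/(-½*36) = 1/(-18) = -1/18)
Y(M) = -16 + M (Y(M) = M + 2*(-8) = M - 16 = -16 + M)
f(K) = -289/18 (f(K) = -16 - 1/18 = -289/18)
f(116) - (75 + 41*(-61)) = -289/18 - (75 + 41*(-61)) = -289/18 - (75 - 2501) = -289/18 - 1*(-2426) = -289/18 + 2426 = 43379/18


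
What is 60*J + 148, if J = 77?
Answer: 4768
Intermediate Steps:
60*J + 148 = 60*77 + 148 = 4620 + 148 = 4768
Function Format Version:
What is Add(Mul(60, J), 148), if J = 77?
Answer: 4768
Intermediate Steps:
Add(Mul(60, J), 148) = Add(Mul(60, 77), 148) = Add(4620, 148) = 4768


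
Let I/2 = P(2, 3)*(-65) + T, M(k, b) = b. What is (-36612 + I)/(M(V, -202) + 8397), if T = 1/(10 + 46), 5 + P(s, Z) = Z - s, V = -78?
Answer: -202115/45892 ≈ -4.4041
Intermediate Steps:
P(s, Z) = -5 + Z - s (P(s, Z) = -5 + (Z - s) = -5 + Z - s)
T = 1/56 ≈ 0.017857
I = 14561/28 (I = 2*((-5 + 3 - 1*2)*(-65) + 1/56) = 2*((-5 + 3 - 2)*(-65) + 1/56) = 2*(-4*(-65) + 1/56) = 2*(260 + 1/56) = 2*(14561/56) = 14561/28 ≈ 520.04)
(-36612 + I)/(M(V, -202) + 8397) = (-36612 + 14561/28)/(-202 + 8397) = -1010575/28/8195 = -1010575/28*1/8195 = -202115/45892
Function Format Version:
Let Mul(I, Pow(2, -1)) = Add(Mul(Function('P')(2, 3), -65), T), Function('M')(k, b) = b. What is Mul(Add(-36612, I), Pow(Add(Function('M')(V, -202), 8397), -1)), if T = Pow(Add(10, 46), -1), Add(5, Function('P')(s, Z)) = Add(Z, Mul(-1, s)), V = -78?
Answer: Rational(-202115, 45892) ≈ -4.4041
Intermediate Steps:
Function('P')(s, Z) = Add(-5, Z, Mul(-1, s)) (Function('P')(s, Z) = Add(-5, Add(Z, Mul(-1, s))) = Add(-5, Z, Mul(-1, s)))
T = Rational(1, 56) (T = Pow(56, -1) = Rational(1, 56) ≈ 0.017857)
I = Rational(14561, 28) (I = Mul(2, Add(Mul(Add(-5, 3, Mul(-1, 2)), -65), Rational(1, 56))) = Mul(2, Add(Mul(Add(-5, 3, -2), -65), Rational(1, 56))) = Mul(2, Add(Mul(-4, -65), Rational(1, 56))) = Mul(2, Add(260, Rational(1, 56))) = Mul(2, Rational(14561, 56)) = Rational(14561, 28) ≈ 520.04)
Mul(Add(-36612, I), Pow(Add(Function('M')(V, -202), 8397), -1)) = Mul(Add(-36612, Rational(14561, 28)), Pow(Add(-202, 8397), -1)) = Mul(Rational(-1010575, 28), Pow(8195, -1)) = Mul(Rational(-1010575, 28), Rational(1, 8195)) = Rational(-202115, 45892)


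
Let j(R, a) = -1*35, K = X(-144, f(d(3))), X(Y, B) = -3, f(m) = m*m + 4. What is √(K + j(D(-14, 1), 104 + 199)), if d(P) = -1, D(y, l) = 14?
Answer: I*√38 ≈ 6.1644*I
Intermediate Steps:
f(m) = 4 + m² (f(m) = m² + 4 = 4 + m²)
K = -3
j(R, a) = -35
√(K + j(D(-14, 1), 104 + 199)) = √(-3 - 35) = √(-38) = I*√38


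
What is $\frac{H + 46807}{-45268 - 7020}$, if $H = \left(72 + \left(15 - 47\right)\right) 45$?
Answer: $- \frac{48607}{52288} \approx -0.9296$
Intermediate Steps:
$H = 1800$ ($H = \left(72 - 32\right) 45 = 40 \cdot 45 = 1800$)
$\frac{H + 46807}{-45268 - 7020} = \frac{1800 + 46807}{-45268 - 7020} = \frac{48607}{-52288} = 48607 \left(- \frac{1}{52288}\right) = - \frac{48607}{52288}$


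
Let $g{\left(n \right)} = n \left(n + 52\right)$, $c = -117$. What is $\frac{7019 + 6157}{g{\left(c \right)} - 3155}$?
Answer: $\frac{6588}{2225} \approx 2.9609$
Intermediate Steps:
$g{\left(n \right)} = n \left(52 + n\right)$
$\frac{7019 + 6157}{g{\left(c \right)} - 3155} = \frac{7019 + 6157}{- 117 \left(52 - 117\right) - 3155} = \frac{13176}{\left(-117\right) \left(-65\right) - 3155} = \frac{13176}{7605 - 3155} = \frac{13176}{4450} = 13176 \cdot \frac{1}{4450} = \frac{6588}{2225}$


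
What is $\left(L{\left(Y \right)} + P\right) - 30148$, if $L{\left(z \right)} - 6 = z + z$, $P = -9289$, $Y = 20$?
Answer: $-39391$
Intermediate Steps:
$L{\left(z \right)} = 6 + 2 z$ ($L{\left(z \right)} = 6 + \left(z + z\right) = 6 + 2 z$)
$\left(L{\left(Y \right)} + P\right) - 30148 = \left(\left(6 + 2 \cdot 20\right) - 9289\right) - 30148 = \left(\left(6 + 40\right) - 9289\right) - 30148 = \left(46 - 9289\right) - 30148 = -9243 - 30148 = -39391$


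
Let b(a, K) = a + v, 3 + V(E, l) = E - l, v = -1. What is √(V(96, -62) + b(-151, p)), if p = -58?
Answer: √3 ≈ 1.7320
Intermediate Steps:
V(E, l) = -3 + E - l (V(E, l) = -3 + (E - l) = -3 + E - l)
b(a, K) = -1 + a (b(a, K) = a - 1 = -1 + a)
√(V(96, -62) + b(-151, p)) = √((-3 + 96 - 1*(-62)) + (-1 - 151)) = √((-3 + 96 + 62) - 152) = √(155 - 152) = √3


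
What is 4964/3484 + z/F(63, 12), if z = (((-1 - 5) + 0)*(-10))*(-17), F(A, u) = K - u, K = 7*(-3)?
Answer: 309791/9581 ≈ 32.334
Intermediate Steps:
K = -21
F(A, u) = -21 - u
z = -1020 (z = ((-6 + 0)*(-10))*(-17) = -6*(-10)*(-17) = 60*(-17) = -1020)
4964/3484 + z/F(63, 12) = 4964/3484 - 1020/(-21 - 1*12) = 4964*(1/3484) - 1020/(-21 - 12) = 1241/871 - 1020/(-33) = 1241/871 - 1020*(-1/33) = 1241/871 + 340/11 = 309791/9581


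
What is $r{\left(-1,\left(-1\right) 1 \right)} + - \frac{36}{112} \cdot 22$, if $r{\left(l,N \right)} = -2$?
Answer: $- \frac{127}{14} \approx -9.0714$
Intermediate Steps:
$r{\left(-1,\left(-1\right) 1 \right)} + - \frac{36}{112} \cdot 22 = -2 + - \frac{36}{112} \cdot 22 = -2 + \left(-36\right) \frac{1}{112} \cdot 22 = -2 - \frac{99}{14} = - \frac{127}{14}$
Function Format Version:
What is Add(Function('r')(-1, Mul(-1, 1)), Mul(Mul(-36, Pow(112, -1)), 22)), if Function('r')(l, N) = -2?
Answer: Rational(-127, 14) ≈ -9.0714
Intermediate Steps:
Add(Function('r')(-1, Mul(-1, 1)), Mul(Mul(-36, Pow(112, -1)), 22)) = Add(-2, Mul(Mul(-36, Pow(112, -1)), 22)) = Add(-2, Mul(Mul(-36, Rational(1, 112)), 22)) = Add(-2, Mul(Rational(-9, 28), 22)) = Add(-2, Rational(-99, 14)) = Rational(-127, 14)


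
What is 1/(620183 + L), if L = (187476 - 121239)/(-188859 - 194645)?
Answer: 383504/237842594995 ≈ 1.6124e-6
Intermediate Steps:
L = -66237/383504 (L = 66237/(-383504) = 66237*(-1/383504) = -66237/383504 ≈ -0.17272)
1/(620183 + L) = 1/(620183 - 66237/383504) = 1/(237842594995/383504) = 383504/237842594995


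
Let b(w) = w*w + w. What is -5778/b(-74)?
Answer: -2889/2701 ≈ -1.0696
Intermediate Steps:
b(w) = w + w**2 (b(w) = w**2 + w = w + w**2)
-5778/b(-74) = -5778*(-1/(74*(1 - 74))) = -5778/((-74*(-73))) = -5778/5402 = -5778*1/5402 = -2889/2701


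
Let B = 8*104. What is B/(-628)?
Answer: -208/157 ≈ -1.3248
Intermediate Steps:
B = 832
B/(-628) = 832/(-628) = 832*(-1/628) = -208/157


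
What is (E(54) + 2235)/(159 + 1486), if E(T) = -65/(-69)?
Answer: 4408/3243 ≈ 1.3592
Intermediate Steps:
E(T) = 65/69 (E(T) = -65*(-1/69) = 65/69)
(E(54) + 2235)/(159 + 1486) = (65/69 + 2235)/(159 + 1486) = (154280/69)/1645 = (154280/69)*(1/1645) = 4408/3243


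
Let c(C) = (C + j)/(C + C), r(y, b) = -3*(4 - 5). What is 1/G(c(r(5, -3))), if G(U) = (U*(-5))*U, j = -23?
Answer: -9/500 ≈ -0.018000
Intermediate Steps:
r(y, b) = 3 (r(y, b) = -3*(-1) = 3)
c(C) = (-23 + C)/(2*C) (c(C) = (C - 23)/(C + C) = (-23 + C)/((2*C)) = (-23 + C)*(1/(2*C)) = (-23 + C)/(2*C))
G(U) = -5*U² (G(U) = (-5*U)*U = -5*U²)
1/G(c(r(5, -3))) = 1/(-5*(-23 + 3)²/36) = 1/(-5*((½)*(⅓)*(-20))²) = 1/(-5*(-10/3)²) = 1/(-5*100/9) = 1/(-500/9) = -9/500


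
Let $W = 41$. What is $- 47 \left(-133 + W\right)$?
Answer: $4324$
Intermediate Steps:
$- 47 \left(-133 + W\right) = - 47 \left(-133 + 41\right) = \left(-47\right) \left(-92\right) = 4324$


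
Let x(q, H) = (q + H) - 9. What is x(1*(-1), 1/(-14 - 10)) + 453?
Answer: 10631/24 ≈ 442.96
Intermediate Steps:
x(q, H) = -9 + H + q (x(q, H) = (H + q) - 9 = -9 + H + q)
x(1*(-1), 1/(-14 - 10)) + 453 = (-9 + 1/(-14 - 10) + 1*(-1)) + 453 = (-9 + 1/(-24) - 1) + 453 = (-9 - 1/24 - 1) + 453 = -241/24 + 453 = 10631/24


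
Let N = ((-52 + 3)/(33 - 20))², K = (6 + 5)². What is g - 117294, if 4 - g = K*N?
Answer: -20112531/169 ≈ -1.1901e+5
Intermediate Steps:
K = 121 (K = 11² = 121)
N = 2401/169 (N = (-49/13)² = 2401/169 ≈ 14.207)
g = -289845/169 (g = 4 - 121*2401/169 = 4 - 1*290521/169 = 4 - 290521/169 = -289845/169 ≈ -1715.1)
g - 117294 = -289845/169 - 117294 = -20112531/169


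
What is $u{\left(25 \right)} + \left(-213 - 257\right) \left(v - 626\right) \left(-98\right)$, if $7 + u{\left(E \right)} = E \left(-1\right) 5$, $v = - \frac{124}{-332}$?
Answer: $- \frac{2391768576}{83} \approx -2.8816 \cdot 10^{7}$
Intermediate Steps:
$v = \frac{31}{83}$ ($v = \left(-124\right) \left(- \frac{1}{332}\right) = \frac{31}{83} \approx 0.37349$)
$u{\left(E \right)} = -7 - 5 E$ ($u{\left(E \right)} = -7 + E \left(-1\right) 5 = -7 + - E 5 = -7 - 5 E$)
$u{\left(25 \right)} + \left(-213 - 257\right) \left(v - 626\right) \left(-98\right) = \left(-7 - 125\right) + \left(-213 - 257\right) \left(\frac{31}{83} - 626\right) \left(-98\right) = \left(-7 - 125\right) + \left(-470\right) \left(- \frac{51927}{83}\right) \left(-98\right) = -132 + \frac{24405690}{83} \left(-98\right) = -132 - \frac{2391757620}{83} = - \frac{2391768576}{83}$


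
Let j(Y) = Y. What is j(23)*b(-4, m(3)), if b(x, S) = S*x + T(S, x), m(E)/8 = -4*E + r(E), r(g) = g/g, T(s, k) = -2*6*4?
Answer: 6992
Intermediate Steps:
T(s, k) = -48 (T(s, k) = -12*4 = -48)
r(g) = 1
m(E) = 8 - 32*E (m(E) = 8*(-4*E + 1) = 8*(1 - 4*E) = 8 - 32*E)
b(x, S) = -48 + S*x (b(x, S) = S*x - 48 = -48 + S*x)
j(23)*b(-4, m(3)) = 23*(-48 + (8 - 32*3)*(-4)) = 23*(-48 + (8 - 96)*(-4)) = 23*(-48 - 88*(-4)) = 23*(-48 + 352) = 23*304 = 6992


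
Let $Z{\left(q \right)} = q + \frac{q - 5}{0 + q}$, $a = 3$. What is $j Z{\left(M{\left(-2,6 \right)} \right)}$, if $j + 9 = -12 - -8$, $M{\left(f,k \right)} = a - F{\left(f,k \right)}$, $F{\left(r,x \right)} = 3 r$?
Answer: $- \frac{1105}{9} \approx -122.78$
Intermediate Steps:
$M{\left(f,k \right)} = 3 - 3 f$
$j = -13$ ($j = -9 - 4 = -13$)
$Z{\left(q \right)} = q + \frac{-5 + q}{q}$
$j Z{\left(M{\left(-2,6 \right)} \right)} = - 13 \left(1 + \left(3 - -6\right) - \frac{5}{3 - -6}\right) = - 13 \left(1 + \left(3 + 6\right) - \frac{5}{3 + 6}\right) = - 13 \left(1 + 9 - \frac{5}{9}\right) = \left(-13\right) \frac{85}{9} = - \frac{1105}{9}$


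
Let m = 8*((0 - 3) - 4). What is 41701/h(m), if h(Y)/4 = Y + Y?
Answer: -41701/448 ≈ -93.083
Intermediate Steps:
m = -56 (m = 8*(-3 - 4) = 8*(-7) = -56)
h(Y) = 8*Y (h(Y) = 4*(Y + Y) = 4*(2*Y) = 8*Y)
41701/h(m) = 41701/((8*(-56))) = 41701/(-448) = 41701*(-1/448) = -41701/448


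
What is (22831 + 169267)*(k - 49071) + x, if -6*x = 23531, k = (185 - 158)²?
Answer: -55718432627/6 ≈ -9.2864e+9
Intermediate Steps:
k = 729 (k = 27² = 729)
x = -23531/6 (x = -⅙*23531 = -23531/6 ≈ -3921.8)
(22831 + 169267)*(k - 49071) + x = (22831 + 169267)*(729 - 49071) - 23531/6 = 192098*(-48342) - 23531/6 = -9286401516 - 23531/6 = -55718432627/6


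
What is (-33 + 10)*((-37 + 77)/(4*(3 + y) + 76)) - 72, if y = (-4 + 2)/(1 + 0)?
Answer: -167/2 ≈ -83.500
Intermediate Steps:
y = -2 (y = -2/1 = -2*1 = -2)
(-33 + 10)*((-37 + 77)/(4*(3 + y) + 76)) - 72 = (-33 + 10)*((-37 + 77)/(4*(3 - 2) + 76)) - 72 = -920/(4*1 + 76) - 72 = -920/(4 + 76) - 72 = -920/80 - 72 = -23*½ - 72 = -23/2 - 72 = -167/2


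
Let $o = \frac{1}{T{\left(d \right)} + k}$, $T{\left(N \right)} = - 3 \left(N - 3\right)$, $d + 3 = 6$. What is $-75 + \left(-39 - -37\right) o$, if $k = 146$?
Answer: $- \frac{5476}{73} \approx -75.014$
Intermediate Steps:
$d = 3$ ($d = -3 + 6 = 3$)
$T{\left(N \right)} = 9 - 3 N$ ($T{\left(N \right)} = - 3 \left(-3 + N\right) = 9 - 3 N$)
$o = \frac{1}{146}$ ($o = \frac{1}{\left(9 - 9\right) + 146} = \frac{1}{0 + 146} = \frac{1}{146} \approx 0.0068493$)
$-75 + \left(-39 - -37\right) o = -75 + \left(-39 - -37\right) \frac{1}{146} = -75 + \left(-39 + 37\right) \frac{1}{146} = -75 - \frac{1}{73} = - \frac{5476}{73}$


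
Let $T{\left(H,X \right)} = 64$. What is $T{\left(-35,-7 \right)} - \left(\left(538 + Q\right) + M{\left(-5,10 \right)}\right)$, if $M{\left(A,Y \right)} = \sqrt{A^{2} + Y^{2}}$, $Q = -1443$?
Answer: $969 - 5 \sqrt{5} \approx 957.82$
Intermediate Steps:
$T{\left(-35,-7 \right)} - \left(\left(538 + Q\right) + M{\left(-5,10 \right)}\right) = 64 - \left(\left(538 - 1443\right) + \sqrt{\left(-5\right)^{2} + 10^{2}}\right) = 64 - \left(-905 + \sqrt{25 + 100}\right) = 64 - \left(-905 + \sqrt{125}\right) = 64 - \left(-905 + 5 \sqrt{5}\right) = 64 + \left(905 - 5 \sqrt{5}\right) = 969 - 5 \sqrt{5}$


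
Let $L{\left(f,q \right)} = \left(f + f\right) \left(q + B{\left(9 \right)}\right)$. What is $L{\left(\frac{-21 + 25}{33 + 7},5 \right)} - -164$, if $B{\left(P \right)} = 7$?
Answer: $\frac{832}{5} \approx 166.4$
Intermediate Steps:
$L{\left(f,q \right)} = 2 f \left(7 + q\right)$ ($L{\left(f,q \right)} = \left(f + f\right) \left(q + 7\right) = 2 f \left(7 + q\right)$)
$L{\left(\frac{-21 + 25}{33 + 7},5 \right)} - -164 = 2 \frac{-21 + 25}{33 + 7} \left(7 + 5\right) - -164 = 2 \cdot \frac{4}{40} \cdot 12 + 164 = 2 \cdot 4 \cdot \frac{1}{40} \cdot 12 + 164 = 2 \cdot \frac{1}{10} \cdot 12 + 164 = \frac{12}{5} + 164 = \frac{832}{5}$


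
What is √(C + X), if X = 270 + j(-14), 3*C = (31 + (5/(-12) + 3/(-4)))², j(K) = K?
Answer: √179067/18 ≈ 23.509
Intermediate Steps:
C = 32041/108 (C = (31 + (5/(-12) + 3/(-4)))²/3 = (31 + (5*(-1/12) + 3*(-¼)))²/3 = (31 + (-5/12 - ¾))²/3 = (31 - 7/6)²/3 = (179/6)²/3 = (⅓)*(32041/36) = 32041/108 ≈ 296.68)
X = 256 (X = 270 - 14 = 256)
√(C + X) = √(32041/108 + 256) = √(59689/108) = √179067/18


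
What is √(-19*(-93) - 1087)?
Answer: 2*√170 ≈ 26.077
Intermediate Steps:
√(-19*(-93) - 1087) = √(1767 - 1087) = √680 = 2*√170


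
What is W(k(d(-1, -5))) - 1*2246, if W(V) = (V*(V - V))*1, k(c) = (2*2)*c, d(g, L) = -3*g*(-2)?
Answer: -2246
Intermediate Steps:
d(g, L) = 6*g
k(c) = 4*c
W(V) = 0 (W(V) = (V*0)*1 = 0*1 = 0)
W(k(d(-1, -5))) - 1*2246 = 0 - 1*2246 = 0 - 2246 = -2246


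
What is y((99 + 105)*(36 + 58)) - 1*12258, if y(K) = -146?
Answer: -12404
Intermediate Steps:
y((99 + 105)*(36 + 58)) - 1*12258 = -146 - 1*12258 = -146 - 12258 = -12404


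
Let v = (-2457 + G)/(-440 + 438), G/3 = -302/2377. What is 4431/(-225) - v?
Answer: -445111283/356550 ≈ -1248.4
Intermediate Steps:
G = -906/2377 (G = 3*(-302/2377) = -906/2377 ≈ -0.38115)
v = 5841195/4754 (v = (-2457 - 906/2377)/(-440 + 438) = -5841195/2377/(-2) = -5841195/2377*(-½) = 5841195/4754 ≈ 1228.7)
4431/(-225) - v = 4431/(-225) - 1*5841195/4754 = 4431*(-1/225) - 5841195/4754 = -1477/75 - 5841195/4754 = -445111283/356550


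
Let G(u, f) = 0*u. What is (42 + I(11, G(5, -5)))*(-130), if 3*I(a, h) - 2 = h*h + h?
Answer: -16640/3 ≈ -5546.7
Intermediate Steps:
G(u, f) = 0
I(a, h) = 2/3 + h/3 + h**2/3 (I(a, h) = 2/3 + (h*h + h)/3 = 2/3 + (h**2 + h)/3 = 2/3 + (h + h**2)/3 = 2/3 + (h/3 + h**2/3) = 2/3 + h/3 + h**2/3)
(42 + I(11, G(5, -5)))*(-130) = (42 + (2/3 + (1/3)*0 + (1/3)*0**2))*(-130) = (42 + (2/3 + 0 + (1/3)*0))*(-130) = (42 + (2/3 + 0 + 0))*(-130) = (42 + 2/3)*(-130) = (128/3)*(-130) = -16640/3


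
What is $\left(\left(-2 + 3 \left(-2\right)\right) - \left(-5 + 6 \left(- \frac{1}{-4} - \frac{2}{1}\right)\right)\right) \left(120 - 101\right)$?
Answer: $\frac{285}{2} \approx 142.5$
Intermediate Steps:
$\left(\left(-2 + 3 \left(-2\right)\right) - \left(-5 + 6 \left(- \frac{1}{-4} - \frac{2}{1}\right)\right)\right) \left(120 - 101\right) = \left(\left(-2 - 6\right) - \left(-5 + 6 \left(\left(-1\right) \left(- \frac{1}{4}\right) - 2\right)\right)\right) 19 = \left(-8 - \left(-5 + 6 \left(\frac{1}{4} - 2\right)\right)\right) 19 = \left(-8 - \left(-5 + 6 \left(- \frac{7}{4}\right)\right)\right) 19 = \left(-8 - \left(-5 - \frac{21}{2}\right)\right) 19 = \left(-8 - - \frac{31}{2}\right) 19 = \left(-8 + \frac{31}{2}\right) 19 = \frac{15}{2} \cdot 19 = \frac{285}{2}$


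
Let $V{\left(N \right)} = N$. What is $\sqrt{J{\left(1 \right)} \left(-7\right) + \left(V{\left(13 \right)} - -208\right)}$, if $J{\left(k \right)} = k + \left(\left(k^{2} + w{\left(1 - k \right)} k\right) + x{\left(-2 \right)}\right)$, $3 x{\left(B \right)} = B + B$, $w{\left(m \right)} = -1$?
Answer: $\frac{\sqrt{2010}}{3} \approx 14.944$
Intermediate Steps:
$x{\left(B \right)} = \frac{2 B}{3}$ ($x{\left(B \right)} = \frac{B + B}{3} = \frac{2 B}{3}$)
$J{\left(k \right)} = - \frac{4}{3} + k^{2}$ ($J{\left(k \right)} = k + \left(\left(k^{2} - k\right) + \frac{2}{3} \left(-2\right)\right) = k - \left(\frac{4}{3} + k - k^{2}\right) = - \frac{4}{3} + k^{2}$)
$\sqrt{J{\left(1 \right)} \left(-7\right) + \left(V{\left(13 \right)} - -208\right)} = \sqrt{\left(- \frac{4}{3} + 1^{2}\right) \left(-7\right) + \left(13 - -208\right)} = \sqrt{\left(- \frac{4}{3} + 1\right) \left(-7\right) + \left(13 + 208\right)} = \sqrt{\left(- \frac{1}{3}\right) \left(-7\right) + 221} = \sqrt{\frac{7}{3} + 221} = \sqrt{\frac{670}{3}} = \frac{\sqrt{2010}}{3}$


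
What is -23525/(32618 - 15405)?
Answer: -23525/17213 ≈ -1.3667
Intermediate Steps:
-23525/(32618 - 15405) = -23525/17213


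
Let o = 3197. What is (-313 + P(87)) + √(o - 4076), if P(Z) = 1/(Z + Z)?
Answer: -54461/174 + I*√879 ≈ -312.99 + 29.648*I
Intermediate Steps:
P(Z) = 1/(2*Z)
(-313 + P(87)) + √(o - 4076) = (-313 + (½)/87) + √(3197 - 4076) = (-313 + (½)*(1/87)) + √(-879) = (-313 + 1/174) + I*√879 = -54461/174 + I*√879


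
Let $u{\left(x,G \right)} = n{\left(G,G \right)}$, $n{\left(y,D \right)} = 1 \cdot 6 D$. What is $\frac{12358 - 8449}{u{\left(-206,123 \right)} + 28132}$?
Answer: $\frac{3909}{28870} \approx 0.1354$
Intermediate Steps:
$n{\left(y,D \right)} = 6 D$
$u{\left(x,G \right)} = 6 G$
$\frac{12358 - 8449}{u{\left(-206,123 \right)} + 28132} = \frac{12358 - 8449}{6 \cdot 123 + 28132} = \frac{3909}{738 + 28132} = \frac{3909}{28870}$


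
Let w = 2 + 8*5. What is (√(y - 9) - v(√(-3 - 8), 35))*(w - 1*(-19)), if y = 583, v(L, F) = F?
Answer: -2135 + 61*√574 ≈ -673.54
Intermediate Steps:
w = 42 (w = 2 + 40 = 42)
(√(y - 9) - v(√(-3 - 8), 35))*(w - 1*(-19)) = (√(583 - 9) - 1*35)*(42 - 1*(-19)) = (√574 - 35)*(42 + 19) = (-35 + √574)*61 = -2135 + 61*√574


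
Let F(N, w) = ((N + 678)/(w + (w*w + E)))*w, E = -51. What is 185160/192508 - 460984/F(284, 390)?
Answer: -281830024011896/1504690655 ≈ -1.8730e+5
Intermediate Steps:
F(N, w) = w*(678 + N)/(-51 + w + w²) (F(N, w) = ((N + 678)/(w + (w*w - 51)))*w = ((678 + N)/(w + (w² - 51)))*w = ((678 + N)/(w + (-51 + w²)))*w = ((678 + N)/(-51 + w + w²))*w = w*(678 + N)/(-51 + w + w²))
185160/192508 - 460984/F(284, 390) = 185160/192508 - 460984*(-51 + 390 + 390²)/(390*(678 + 284)) = 185160*(1/192508) - 460984/(390*962/(-51 + 390 + 152100)) = 46290/48127 - 460984/(390*962/152439) = 46290/48127 - 460984/(390*(1/152439)*962) = 46290/48127 - 460984/125060/50813 = 46290/48127 - 460984*50813/125060 = 46290/48127 - 5855994998/31265 = -281830024011896/1504690655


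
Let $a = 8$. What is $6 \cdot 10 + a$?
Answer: $68$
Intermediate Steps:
$6 \cdot 10 + a = 6 \cdot 10 + 8 = 60 + 8 = 68$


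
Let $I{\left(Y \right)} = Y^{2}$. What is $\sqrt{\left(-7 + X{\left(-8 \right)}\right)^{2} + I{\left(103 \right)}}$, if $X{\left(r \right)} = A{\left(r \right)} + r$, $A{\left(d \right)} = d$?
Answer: $\sqrt{11138} \approx 105.54$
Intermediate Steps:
$X{\left(r \right)} = 2 r$ ($X{\left(r \right)} = r + r = 2 r$)
$\sqrt{\left(-7 + X{\left(-8 \right)}\right)^{2} + I{\left(103 \right)}} = \sqrt{\left(-7 + 2 \left(-8\right)\right)^{2} + 103^{2}} = \sqrt{\left(-7 - 16\right)^{2} + 10609} = \sqrt{\left(-23\right)^{2} + 10609} = \sqrt{529 + 10609} = \sqrt{11138}$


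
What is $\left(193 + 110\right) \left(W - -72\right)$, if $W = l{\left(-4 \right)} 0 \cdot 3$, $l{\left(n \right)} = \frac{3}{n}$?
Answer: $21816$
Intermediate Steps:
$W = 0$ ($W = \frac{3}{-4} \cdot 0 \cdot 3 = 3 \left(- \frac{1}{4}\right) 0 \cdot 3 = \left(- \frac{3}{4}\right) 0 \cdot 3 = 0 \cdot 3 = 0$)
$\left(193 + 110\right) \left(W - -72\right) = \left(193 + 110\right) \left(0 - -72\right) = 303 \left(0 + 72\right) = 303 \cdot 72 = 21816$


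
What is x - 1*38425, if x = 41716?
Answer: 3291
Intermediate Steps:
x - 1*38425 = 41716 - 1*38425 = 41716 - 38425 = 3291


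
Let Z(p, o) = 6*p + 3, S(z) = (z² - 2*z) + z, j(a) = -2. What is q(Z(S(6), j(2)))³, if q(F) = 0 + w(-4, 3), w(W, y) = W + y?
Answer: -1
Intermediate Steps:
S(z) = z² - z
Z(p, o) = 3 + 6*p
q(F) = -1 (q(F) = 0 + (-4 + 3) = 0 - 1 = -1)
q(Z(S(6), j(2)))³ = (-1)³ = -1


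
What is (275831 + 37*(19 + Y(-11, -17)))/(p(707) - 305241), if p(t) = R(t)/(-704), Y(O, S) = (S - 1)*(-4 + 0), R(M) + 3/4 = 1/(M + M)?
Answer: -555858648576/607707967673 ≈ -0.91468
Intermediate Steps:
R(M) = -3/4 + 1/(2*M) (R(M) = -3/4 + 1/(M + M) = -3/4 + 1/(2*M))
Y(O, S) = 4 - 4*S (Y(O, S) = (-1 + S)*(-4) = 4 - 4*S)
p(t) = -(2 - 3*t)/(2816*t) (p(t) = ((2 - 3*t)/(4*t))/(-704) = ((2 - 3*t)/(4*t))*(-1/704) = -(2 - 3*t)/(2816*t))
(275831 + 37*(19 + Y(-11, -17)))/(p(707) - 305241) = (275831 + 37*(19 + (4 - 4*(-17))))/((1/2816)*(-2 + 3*707)/707 - 305241) = (275831 + 37*(19 + (4 + 68)))/((1/2816)*(1/707)*(-2 + 2121) - 305241) = (275831 + 37*(19 + 72))/((1/2816)*(1/707)*2119 - 305241) = (275831 + 37*91)/(2119/1990912 - 305241) = (275831 + 3367)/(-607707967673/1990912) = 279198*(-1990912/607707967673) = -555858648576/607707967673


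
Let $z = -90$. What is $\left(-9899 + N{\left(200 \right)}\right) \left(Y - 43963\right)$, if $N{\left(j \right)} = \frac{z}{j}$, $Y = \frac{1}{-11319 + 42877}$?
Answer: $\frac{274686840666117}{631160} \approx 4.3521 \cdot 10^{8}$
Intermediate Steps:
$Y = \frac{1}{31558} \approx 3.1688 \cdot 10^{-5}$
$N{\left(j \right)} = - \frac{90}{j}$
$\left(-9899 + N{\left(200 \right)}\right) \left(Y - 43963\right) = \left(-9899 - \frac{90}{200}\right) \left(\frac{1}{31558} - 43963\right) = \left(-9899 - \frac{9}{20}\right) \left(- \frac{1387384353}{31558}\right) = \left(- \frac{197989}{20}\right) \left(- \frac{1387384353}{31558}\right) = \frac{274686840666117}{631160}$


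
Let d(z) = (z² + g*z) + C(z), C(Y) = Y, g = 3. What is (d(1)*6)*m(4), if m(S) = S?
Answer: 120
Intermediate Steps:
d(z) = z² + 4*z (d(z) = (z² + 3*z) + z = z² + 4*z)
(d(1)*6)*m(4) = ((1*(4 + 1))*6)*4 = ((1*5)*6)*4 = (5*6)*4 = 30*4 = 120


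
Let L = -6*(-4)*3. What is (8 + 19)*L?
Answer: 1944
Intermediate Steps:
L = 72 (L = 24*3 = 72)
(8 + 19)*L = (8 + 19)*72 = 27*72 = 1944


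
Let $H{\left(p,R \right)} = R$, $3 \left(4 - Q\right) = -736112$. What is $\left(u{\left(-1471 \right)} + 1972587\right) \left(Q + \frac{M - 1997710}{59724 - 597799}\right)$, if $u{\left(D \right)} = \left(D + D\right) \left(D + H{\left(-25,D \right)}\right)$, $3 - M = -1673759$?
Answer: $\frac{4209634603880667944}{1614225} \approx 2.6078 \cdot 10^{12}$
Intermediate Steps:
$Q = \frac{736124}{3}$ ($Q = 4 - - \frac{736112}{3} = 4 + \frac{736112}{3} = \frac{736124}{3} \approx 2.4537 \cdot 10^{5}$)
$M = 1673762$ ($M = 3 - -1673759 = 3 + 1673759 = 1673762$)
$u{\left(D \right)} = 4 D^{2}$ ($u{\left(D \right)} = \left(D + D\right) \left(D + D\right) = 2 D 2 D = 4 D^{2}$)
$\left(u{\left(-1471 \right)} + 1972587\right) \left(Q + \frac{M - 1997710}{59724 - 597799}\right) = \left(4 \left(-1471\right)^{2} + 1972587\right) \left(\frac{736124}{3} + \frac{1673762 - 1997710}{59724 - 597799}\right) = \left(4 \cdot 2163841 + 1972587\right) \left(\frac{736124}{3} - \frac{323948}{-538075}\right) = \left(8655364 + 1972587\right) \left(\frac{736124}{3} - - \frac{323948}{538075}\right) = 10627951 \left(\frac{736124}{3} + \frac{323948}{538075}\right) = 10627951 \cdot \frac{396090893144}{1614225} = \frac{4209634603880667944}{1614225}$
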